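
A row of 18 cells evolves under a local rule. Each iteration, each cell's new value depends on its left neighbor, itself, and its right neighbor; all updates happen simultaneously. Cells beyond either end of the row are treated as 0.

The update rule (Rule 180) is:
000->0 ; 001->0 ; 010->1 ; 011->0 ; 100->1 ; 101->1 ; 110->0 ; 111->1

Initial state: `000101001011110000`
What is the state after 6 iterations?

000000001101001001

iteration 1: 000111101101101000
iteration 2: 000011010010011100
iteration 3: 000000111011001010
iteration 4: 000000010100101111
iteration 5: 000000011110110110
iteration 6: 000000001101001001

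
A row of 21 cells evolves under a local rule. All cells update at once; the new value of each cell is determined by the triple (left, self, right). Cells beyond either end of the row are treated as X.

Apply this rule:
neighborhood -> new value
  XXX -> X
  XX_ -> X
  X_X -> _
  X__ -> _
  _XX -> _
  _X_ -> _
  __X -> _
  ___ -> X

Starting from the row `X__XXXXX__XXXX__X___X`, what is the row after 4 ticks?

X_XXX__X_XXX_______X_

tick 1: X___XXXX___XXX____X__
tick 2: X_X__XXX_X__XX_XX____
tick 3: X_____XX_____X__X_XX_
tick 4: X_XXX__X_XXX_______X_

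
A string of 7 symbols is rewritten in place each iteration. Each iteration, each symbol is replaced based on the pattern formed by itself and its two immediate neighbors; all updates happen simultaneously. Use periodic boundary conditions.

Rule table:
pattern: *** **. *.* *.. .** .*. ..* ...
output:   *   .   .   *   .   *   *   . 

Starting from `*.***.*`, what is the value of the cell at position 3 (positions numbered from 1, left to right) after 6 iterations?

iteration 1: ...*...
iteration 2: ..***..
iteration 3: .*.*.*.
iteration 4: **.*.**
iteration 5: *..*..*
iteration 6: .*****.
position 3 holds *

*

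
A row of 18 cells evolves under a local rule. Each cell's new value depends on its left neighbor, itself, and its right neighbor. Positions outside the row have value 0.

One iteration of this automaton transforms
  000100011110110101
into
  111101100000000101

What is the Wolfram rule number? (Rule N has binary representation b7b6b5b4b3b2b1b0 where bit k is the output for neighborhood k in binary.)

position 8: 111 → 0  (bit 7 = 0)
position 10: 110 → 0  (bit 6 = 0)
position 11: 101 → 0  (bit 5 = 0)
position 4: 100 → 0  (bit 4 = 0)
position 7: 011 → 0  (bit 3 = 0)
position 3: 010 → 1  (bit 2 = 1)
position 2: 001 → 1  (bit 1 = 1)
position 0: 000 → 1  (bit 0 = 1)
bits b7..b0 = 00000111 = 7

7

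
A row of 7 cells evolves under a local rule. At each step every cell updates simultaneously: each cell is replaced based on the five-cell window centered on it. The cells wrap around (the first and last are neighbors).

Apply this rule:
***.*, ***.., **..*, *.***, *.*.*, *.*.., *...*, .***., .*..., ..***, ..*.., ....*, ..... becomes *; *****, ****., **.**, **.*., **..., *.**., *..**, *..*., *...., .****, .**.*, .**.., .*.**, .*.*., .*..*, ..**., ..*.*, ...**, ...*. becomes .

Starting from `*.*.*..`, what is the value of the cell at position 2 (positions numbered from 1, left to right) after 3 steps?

step 1: ..*.*..
step 2: *...**.
step 3: ***....
position 2 holds *

*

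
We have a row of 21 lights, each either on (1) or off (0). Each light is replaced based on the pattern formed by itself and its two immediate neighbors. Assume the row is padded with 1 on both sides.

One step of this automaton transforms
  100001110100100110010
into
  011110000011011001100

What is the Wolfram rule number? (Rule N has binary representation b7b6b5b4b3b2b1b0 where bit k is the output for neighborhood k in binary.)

19

position 6: 111 → 0  (bit 7 = 0)
position 0: 110 → 0  (bit 6 = 0)
position 8: 101 → 0  (bit 5 = 0)
position 1: 100 → 1  (bit 4 = 1)
position 5: 011 → 0  (bit 3 = 0)
position 9: 010 → 0  (bit 2 = 0)
position 4: 001 → 1  (bit 1 = 1)
position 2: 000 → 1  (bit 0 = 1)
bits b7..b0 = 00010011 = 19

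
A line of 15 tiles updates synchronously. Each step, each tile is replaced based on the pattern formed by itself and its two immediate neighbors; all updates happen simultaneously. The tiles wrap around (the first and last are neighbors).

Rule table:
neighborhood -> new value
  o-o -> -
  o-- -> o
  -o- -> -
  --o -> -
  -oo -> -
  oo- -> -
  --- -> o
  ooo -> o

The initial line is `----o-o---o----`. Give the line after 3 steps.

ooo----oo--oooo
oo-ooo---o--ooo
o---o-oo--o--oo

o---o-oo--o--oo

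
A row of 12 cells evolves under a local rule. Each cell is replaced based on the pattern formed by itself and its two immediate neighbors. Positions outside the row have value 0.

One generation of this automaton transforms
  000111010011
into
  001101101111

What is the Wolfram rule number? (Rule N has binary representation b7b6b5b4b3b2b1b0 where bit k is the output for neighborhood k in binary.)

position 4: 111 → 0  (bit 7 = 0)
position 5: 110 → 1  (bit 6 = 1)
position 6: 101 → 1  (bit 5 = 1)
position 8: 100 → 1  (bit 4 = 1)
position 3: 011 → 1  (bit 3 = 1)
position 7: 010 → 0  (bit 2 = 0)
position 2: 001 → 1  (bit 1 = 1)
position 0: 000 → 0  (bit 0 = 0)
bits b7..b0 = 01111010 = 122

122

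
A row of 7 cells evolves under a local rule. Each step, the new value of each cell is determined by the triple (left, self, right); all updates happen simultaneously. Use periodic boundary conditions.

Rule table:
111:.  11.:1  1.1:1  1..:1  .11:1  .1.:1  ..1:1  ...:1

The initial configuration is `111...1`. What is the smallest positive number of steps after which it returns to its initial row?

2

..11111
111...1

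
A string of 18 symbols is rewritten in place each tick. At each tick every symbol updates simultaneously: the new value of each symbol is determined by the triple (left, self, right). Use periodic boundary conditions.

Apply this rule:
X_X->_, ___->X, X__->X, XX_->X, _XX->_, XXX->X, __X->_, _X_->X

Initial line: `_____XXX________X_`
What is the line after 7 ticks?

tick 1: XXXX__XXXXXXXXX_XX
tick 2: XXXXX__XXXXXXXX__X
tick 3: XXXXXX__XXXXXXXX__
tick 4: _XXXXXX__XXXXXXXX_
tick 5: __XXXXXX__XXXXXXXX
tick 6: X__XXXXXX__XXXXXXX
tick 7: XX__XXXXXX__XXXXXX

XX__XXXXXX__XXXXXX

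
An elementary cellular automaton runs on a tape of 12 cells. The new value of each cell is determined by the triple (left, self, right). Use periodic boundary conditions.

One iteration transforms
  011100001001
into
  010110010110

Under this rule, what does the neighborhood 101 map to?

0

At position 0 the neighborhood is 101; the next row has 0 there.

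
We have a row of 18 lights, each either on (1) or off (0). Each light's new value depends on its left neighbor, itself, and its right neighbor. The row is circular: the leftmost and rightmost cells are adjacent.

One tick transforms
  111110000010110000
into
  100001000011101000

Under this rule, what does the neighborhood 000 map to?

At position 6 the neighborhood is 000; the next row has 0 there.

0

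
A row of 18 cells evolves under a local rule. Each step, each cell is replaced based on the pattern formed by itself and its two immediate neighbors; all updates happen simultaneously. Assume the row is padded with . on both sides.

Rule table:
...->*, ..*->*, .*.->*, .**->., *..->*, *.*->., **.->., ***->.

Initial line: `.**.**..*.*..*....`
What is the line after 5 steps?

......************

step 1: *.....***.********
step 2: ******............
step 3: ......************
step 4: ******............  (repeats step 2; period 2)
step 5: ......************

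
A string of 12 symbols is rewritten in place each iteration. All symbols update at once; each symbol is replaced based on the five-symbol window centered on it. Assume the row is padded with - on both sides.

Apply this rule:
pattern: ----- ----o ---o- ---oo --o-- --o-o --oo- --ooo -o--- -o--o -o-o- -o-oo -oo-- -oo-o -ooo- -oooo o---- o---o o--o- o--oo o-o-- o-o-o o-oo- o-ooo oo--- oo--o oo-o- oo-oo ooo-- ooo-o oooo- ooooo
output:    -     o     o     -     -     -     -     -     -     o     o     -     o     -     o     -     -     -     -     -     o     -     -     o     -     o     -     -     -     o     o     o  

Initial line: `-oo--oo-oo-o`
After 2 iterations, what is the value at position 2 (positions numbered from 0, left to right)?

-

--oo-------o
o--o-----oo-
position 2 holds -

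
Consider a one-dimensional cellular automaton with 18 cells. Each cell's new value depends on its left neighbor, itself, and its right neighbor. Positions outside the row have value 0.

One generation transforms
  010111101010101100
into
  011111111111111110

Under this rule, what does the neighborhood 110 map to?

1

At position 6 the neighborhood is 110; the next row has 1 there.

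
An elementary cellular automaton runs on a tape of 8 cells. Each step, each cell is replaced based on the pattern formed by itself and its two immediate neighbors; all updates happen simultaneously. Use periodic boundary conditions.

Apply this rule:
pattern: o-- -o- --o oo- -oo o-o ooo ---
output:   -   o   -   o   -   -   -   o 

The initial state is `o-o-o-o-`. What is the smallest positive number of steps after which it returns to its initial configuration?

1

o-o-o-o-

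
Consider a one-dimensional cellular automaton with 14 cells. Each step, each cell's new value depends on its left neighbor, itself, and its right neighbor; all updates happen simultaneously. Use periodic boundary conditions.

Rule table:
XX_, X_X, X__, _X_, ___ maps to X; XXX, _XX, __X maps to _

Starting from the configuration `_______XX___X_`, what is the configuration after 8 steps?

X___XX_______X

XXXXXX__XXX_XX
_____XX___XX__
XXXX__XXX__XXX
___XX___XX____
XX__XXX__XXXXX
_XX___XX______
__XXX__XXXXXXX
X___XX_______X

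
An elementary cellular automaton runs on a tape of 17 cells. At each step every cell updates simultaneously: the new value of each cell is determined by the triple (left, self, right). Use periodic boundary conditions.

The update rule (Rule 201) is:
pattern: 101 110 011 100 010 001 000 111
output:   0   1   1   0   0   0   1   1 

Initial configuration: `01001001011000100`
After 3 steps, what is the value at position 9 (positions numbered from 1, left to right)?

0

00000000011010001
01111111011000100
01111111011010001
position 9 holds 0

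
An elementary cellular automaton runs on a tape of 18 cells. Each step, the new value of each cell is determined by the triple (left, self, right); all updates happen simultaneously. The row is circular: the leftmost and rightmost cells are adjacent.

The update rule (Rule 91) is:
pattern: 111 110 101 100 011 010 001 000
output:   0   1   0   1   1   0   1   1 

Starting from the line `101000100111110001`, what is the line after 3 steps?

100100000100011111

100111011100011111
111101010111110000
100100000100011111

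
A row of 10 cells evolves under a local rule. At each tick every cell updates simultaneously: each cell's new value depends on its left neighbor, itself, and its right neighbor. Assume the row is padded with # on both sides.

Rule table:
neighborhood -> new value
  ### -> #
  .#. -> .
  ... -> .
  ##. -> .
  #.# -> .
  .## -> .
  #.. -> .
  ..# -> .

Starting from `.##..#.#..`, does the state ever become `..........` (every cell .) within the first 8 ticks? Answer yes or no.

yes

tick 1: ..........
all cells are . at tick 1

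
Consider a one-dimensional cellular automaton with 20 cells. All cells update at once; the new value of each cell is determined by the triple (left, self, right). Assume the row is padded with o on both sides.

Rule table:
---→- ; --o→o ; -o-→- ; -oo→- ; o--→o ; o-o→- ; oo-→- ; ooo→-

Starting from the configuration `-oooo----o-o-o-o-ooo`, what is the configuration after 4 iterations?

-----o--o-----------
o---o-oo-o---------o
-o-o------o-------o-
----o----o-o-----o--

----o----o-o-----o--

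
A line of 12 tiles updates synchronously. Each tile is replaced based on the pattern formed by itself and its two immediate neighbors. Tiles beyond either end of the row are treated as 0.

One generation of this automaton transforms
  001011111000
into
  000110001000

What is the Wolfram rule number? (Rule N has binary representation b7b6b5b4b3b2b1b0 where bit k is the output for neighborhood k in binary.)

104

position 5: 111 → 0  (bit 7 = 0)
position 8: 110 → 1  (bit 6 = 1)
position 3: 101 → 1  (bit 5 = 1)
position 9: 100 → 0  (bit 4 = 0)
position 4: 011 → 1  (bit 3 = 1)
position 2: 010 → 0  (bit 2 = 0)
position 1: 001 → 0  (bit 1 = 0)
position 0: 000 → 0  (bit 0 = 0)
bits b7..b0 = 01101000 = 104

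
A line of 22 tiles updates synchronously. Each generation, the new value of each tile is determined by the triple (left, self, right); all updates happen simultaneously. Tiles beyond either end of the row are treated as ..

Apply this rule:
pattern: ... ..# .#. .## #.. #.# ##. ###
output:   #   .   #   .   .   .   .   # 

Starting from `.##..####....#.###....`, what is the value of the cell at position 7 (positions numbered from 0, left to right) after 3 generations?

#

......##..##.#..#..###
#####........#..#...#.
.###..######.#..#.#.#.
position 7 holds #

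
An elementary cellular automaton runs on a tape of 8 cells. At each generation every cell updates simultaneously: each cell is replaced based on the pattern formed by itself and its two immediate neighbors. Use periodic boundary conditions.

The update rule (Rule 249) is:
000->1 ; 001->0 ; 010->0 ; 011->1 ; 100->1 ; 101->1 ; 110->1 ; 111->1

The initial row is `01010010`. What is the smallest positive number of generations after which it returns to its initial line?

generation 1: 00101001
generation 2: 10010100
generation 3: 01001010
generation 4: 00100101
generation 5: 10010010
generation 6: 01001001
generation 7: 10100100
generation 8: 01010010

8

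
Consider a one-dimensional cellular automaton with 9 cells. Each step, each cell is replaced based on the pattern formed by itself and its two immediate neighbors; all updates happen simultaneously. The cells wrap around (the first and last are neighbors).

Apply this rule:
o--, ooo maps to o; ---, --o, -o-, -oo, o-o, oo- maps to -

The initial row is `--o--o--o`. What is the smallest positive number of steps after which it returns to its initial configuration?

step 1: o--o--o--
step 2: -o--o--o-
step 3: --o--o--o

3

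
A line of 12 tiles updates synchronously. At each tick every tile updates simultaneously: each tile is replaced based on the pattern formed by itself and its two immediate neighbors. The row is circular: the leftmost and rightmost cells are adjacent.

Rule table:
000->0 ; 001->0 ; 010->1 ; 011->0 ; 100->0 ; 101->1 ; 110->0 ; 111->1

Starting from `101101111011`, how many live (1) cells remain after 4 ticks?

2

010010110101
110011001111
100000000111
000000000011
count of 1: 2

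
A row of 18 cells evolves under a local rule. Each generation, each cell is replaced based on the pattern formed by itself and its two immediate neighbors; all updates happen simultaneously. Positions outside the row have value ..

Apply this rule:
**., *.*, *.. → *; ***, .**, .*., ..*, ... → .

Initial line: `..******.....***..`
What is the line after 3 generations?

.......**......**.
........**......**
.........**......*

.........**......*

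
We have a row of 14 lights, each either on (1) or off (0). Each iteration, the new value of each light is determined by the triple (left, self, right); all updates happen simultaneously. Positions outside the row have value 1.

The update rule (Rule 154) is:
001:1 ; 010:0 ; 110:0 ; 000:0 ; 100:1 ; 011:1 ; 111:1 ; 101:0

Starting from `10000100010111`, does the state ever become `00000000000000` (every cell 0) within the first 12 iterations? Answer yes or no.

01001010100111
00110000011111
11101000111111
11000101111111
10101001111111
00000111111111
10001111111111
01011111111111
00011111111111
10111111111111
00111111111111
11111111111111
iteration 12 is 11111111111111, still not uniform 0

no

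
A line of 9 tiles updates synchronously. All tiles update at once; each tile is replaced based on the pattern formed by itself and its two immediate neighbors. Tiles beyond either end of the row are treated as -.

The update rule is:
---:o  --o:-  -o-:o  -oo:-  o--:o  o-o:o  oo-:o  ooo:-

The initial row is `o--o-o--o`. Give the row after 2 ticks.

oo-oooo-o
-oo---ooo

-oo---ooo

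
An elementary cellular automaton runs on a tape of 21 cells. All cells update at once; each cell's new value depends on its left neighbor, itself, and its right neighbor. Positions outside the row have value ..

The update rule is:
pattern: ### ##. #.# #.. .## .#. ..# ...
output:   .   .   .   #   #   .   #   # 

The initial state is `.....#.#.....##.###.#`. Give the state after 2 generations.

#####...######..#....
#....####.....##.####

#....####.....##.####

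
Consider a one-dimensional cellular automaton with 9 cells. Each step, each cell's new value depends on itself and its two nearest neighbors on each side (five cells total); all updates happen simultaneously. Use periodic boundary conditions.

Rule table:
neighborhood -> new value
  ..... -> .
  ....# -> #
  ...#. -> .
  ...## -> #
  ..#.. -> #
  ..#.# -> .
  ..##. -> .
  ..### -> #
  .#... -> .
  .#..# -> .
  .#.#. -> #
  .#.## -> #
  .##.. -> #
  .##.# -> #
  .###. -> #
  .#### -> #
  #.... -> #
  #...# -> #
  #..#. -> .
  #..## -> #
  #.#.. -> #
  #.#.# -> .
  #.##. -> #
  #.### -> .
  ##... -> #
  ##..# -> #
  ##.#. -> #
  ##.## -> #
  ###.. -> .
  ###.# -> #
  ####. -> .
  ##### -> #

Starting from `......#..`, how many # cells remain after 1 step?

step 1: ....#.#.#
count of #: 3

3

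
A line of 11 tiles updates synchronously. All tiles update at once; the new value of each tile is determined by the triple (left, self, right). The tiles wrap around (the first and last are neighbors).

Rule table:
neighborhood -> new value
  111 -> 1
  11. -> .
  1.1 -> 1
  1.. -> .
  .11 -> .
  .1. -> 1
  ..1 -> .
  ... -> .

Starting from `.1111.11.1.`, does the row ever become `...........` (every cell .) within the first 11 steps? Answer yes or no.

..11.1..11.
....11.....
...........
all cells are . at step 3

yes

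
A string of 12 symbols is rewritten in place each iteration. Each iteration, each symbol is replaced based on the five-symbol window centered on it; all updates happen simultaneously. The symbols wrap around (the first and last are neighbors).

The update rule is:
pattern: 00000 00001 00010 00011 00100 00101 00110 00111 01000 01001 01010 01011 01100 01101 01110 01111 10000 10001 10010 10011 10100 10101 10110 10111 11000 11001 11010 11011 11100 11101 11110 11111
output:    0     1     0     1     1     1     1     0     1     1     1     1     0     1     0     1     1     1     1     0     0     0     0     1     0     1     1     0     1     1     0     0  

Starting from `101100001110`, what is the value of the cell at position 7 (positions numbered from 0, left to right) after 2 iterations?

010001110011
101110011011
position 7 holds 1

1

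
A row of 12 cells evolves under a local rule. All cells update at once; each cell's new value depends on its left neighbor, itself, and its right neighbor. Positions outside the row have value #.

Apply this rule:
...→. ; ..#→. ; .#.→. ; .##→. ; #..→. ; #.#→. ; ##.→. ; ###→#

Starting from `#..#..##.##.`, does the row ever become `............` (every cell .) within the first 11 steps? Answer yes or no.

yes

............
all cells are . at step 1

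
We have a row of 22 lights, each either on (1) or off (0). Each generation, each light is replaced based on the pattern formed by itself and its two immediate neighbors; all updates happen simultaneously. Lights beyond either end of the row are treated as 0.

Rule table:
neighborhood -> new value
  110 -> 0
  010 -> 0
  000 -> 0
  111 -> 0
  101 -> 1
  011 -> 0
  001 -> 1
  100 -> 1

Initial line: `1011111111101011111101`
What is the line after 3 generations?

0101000001010101001010

0100000000010100000010
1010000000101010000101
0101000001010101001010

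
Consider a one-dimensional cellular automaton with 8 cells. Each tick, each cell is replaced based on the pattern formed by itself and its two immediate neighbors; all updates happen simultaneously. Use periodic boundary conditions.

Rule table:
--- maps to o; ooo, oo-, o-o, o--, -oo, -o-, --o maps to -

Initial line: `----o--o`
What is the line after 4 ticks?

----oooo

tick 1: -oo-----
tick 2: ----oooo
tick 3: -oo-----  (repeats tick 1; period 2)
tick 4: ----oooo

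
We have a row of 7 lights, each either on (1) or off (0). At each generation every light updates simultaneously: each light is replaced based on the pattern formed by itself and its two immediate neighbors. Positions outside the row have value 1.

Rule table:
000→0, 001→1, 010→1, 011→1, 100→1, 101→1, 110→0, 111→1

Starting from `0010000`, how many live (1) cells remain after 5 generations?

1111001
1110111
1101111
1011111
0111111
count of 1: 6

6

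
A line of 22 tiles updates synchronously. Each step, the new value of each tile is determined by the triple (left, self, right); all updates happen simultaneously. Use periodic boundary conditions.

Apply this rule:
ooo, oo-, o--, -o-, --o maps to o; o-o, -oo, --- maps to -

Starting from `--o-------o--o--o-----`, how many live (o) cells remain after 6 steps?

step 1: -ooo-----ooooooooo----
step 2: o-ooo---o-ooooooooo---
step 3: o--ooo-oo--ooooooooo-o
step 4: ooo-oo--ooo-oooooooo--
step 5: -oo--ooo-oo--ooooooooo
step 6: --ooo-oo--ooo-oooooooo
count of o: 16

16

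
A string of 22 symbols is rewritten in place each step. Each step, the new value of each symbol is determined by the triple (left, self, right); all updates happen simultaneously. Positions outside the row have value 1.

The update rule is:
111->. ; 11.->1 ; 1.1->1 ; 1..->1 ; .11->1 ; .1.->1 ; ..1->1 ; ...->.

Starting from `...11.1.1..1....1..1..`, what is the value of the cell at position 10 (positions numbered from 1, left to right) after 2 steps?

1.11111111111..1111111
111.........1111......
position 10 holds .

.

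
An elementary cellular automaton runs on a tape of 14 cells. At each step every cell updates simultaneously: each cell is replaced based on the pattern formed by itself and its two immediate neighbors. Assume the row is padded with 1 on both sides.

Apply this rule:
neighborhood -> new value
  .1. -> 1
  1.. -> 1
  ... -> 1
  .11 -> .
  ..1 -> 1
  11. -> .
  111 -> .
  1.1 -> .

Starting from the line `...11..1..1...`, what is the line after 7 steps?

111..111111111
...11.........
111..111111111  (repeats step 1; period 2)
step 7: 111..111111111

111..111111111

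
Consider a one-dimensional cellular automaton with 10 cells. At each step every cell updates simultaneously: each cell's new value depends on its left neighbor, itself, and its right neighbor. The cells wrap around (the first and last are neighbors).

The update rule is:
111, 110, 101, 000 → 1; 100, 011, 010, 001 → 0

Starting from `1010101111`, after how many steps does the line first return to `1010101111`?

10

1101010111
1110101011
1111010101
1111101010
0111110101
1011111010
0101111101
1010111110
0101011111
1010101111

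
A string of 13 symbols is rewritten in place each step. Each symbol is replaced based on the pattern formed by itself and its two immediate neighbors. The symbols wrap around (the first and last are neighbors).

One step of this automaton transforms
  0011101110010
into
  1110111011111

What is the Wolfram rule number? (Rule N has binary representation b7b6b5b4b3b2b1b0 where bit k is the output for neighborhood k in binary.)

127

position 3: 111 → 0  (bit 7 = 0)
position 4: 110 → 1  (bit 6 = 1)
position 5: 101 → 1  (bit 5 = 1)
position 9: 100 → 1  (bit 4 = 1)
position 2: 011 → 1  (bit 3 = 1)
position 11: 010 → 1  (bit 2 = 1)
position 1: 001 → 1  (bit 1 = 1)
position 0: 000 → 1  (bit 0 = 1)
bits b7..b0 = 01111111 = 127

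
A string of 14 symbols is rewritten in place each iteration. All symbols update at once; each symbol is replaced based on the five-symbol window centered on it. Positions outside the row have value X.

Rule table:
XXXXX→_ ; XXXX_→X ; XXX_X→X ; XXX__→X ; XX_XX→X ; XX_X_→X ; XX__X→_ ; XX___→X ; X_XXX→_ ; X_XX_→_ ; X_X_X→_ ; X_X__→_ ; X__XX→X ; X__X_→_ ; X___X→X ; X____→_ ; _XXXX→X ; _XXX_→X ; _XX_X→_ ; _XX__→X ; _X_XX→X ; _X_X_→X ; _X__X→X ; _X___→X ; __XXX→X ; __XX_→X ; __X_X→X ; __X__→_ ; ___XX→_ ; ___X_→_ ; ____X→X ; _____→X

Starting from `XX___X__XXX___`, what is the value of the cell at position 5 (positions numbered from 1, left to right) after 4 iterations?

iteration 1: XXXX__XXXXXXX_
iteration 2: __XX_XXX___XXX
iteration 3: _XX_X_XXXX_XX_
iteration 4: X__X_X_XXXX__X
position 5 holds _

_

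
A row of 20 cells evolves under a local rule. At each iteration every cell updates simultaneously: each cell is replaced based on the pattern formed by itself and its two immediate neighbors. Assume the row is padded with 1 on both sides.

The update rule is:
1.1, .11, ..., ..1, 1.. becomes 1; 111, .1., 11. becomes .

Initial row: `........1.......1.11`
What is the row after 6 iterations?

..........11......11

11111111.1111111.11.
........11......11.1
111111111.1111111.11
.........11......11.
1111111111.1111111.1
..........11......11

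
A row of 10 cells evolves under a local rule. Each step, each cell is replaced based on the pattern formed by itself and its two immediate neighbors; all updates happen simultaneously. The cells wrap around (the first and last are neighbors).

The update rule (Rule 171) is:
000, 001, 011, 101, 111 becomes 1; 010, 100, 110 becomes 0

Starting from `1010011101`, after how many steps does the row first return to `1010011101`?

step 1: 0100111011
step 2: 1001110110
step 3: 0011101101
step 4: 0111011010
step 5: 1110110100
step 6: 1101101001
step 7: 1011010011
step 8: 0110100111
step 9: 1101001110
step 10: 1010011101

10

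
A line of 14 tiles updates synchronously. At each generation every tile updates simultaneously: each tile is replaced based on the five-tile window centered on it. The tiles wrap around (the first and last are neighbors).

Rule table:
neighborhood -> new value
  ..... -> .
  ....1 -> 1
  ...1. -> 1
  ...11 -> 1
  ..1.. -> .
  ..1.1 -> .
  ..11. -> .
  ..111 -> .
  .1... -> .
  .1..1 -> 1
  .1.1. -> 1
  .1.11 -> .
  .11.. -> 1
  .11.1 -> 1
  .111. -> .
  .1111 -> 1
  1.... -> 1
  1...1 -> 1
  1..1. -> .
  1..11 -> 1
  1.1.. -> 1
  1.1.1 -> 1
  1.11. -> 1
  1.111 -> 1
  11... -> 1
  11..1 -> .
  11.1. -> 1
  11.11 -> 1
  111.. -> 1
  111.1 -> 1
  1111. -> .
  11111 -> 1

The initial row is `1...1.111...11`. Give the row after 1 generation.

1111..1.1111..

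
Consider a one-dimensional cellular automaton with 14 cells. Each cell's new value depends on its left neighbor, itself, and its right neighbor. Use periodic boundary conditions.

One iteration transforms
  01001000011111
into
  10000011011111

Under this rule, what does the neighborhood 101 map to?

At position 0 the neighborhood is 101; the next row has 1 there.

1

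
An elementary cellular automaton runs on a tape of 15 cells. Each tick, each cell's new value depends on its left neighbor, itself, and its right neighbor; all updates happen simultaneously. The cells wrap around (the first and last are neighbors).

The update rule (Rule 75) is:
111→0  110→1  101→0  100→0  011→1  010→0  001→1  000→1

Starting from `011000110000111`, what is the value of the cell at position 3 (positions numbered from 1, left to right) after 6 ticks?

tick 1: 011011110111101
tick 2: 011010010100100
tick 3: 111000100001001
tick 4: 001011001110011
tick 5: 010011011010111
tick 6: 000111011000101
position 3 holds 0

0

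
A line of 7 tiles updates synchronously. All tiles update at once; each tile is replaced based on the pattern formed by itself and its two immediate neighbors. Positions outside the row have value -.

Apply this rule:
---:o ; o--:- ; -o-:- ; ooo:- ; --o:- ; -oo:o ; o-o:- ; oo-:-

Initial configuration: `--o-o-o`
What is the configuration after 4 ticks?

tick 1: o------
tick 2: --ooooo
tick 3: o-o----
tick 4: ----ooo

----ooo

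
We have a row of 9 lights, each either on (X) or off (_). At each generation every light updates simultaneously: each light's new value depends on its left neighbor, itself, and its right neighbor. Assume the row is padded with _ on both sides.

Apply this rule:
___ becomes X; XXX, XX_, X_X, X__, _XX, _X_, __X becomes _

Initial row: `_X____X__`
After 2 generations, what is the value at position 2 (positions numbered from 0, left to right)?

___XX___X
XX____X__
position 2 holds _

_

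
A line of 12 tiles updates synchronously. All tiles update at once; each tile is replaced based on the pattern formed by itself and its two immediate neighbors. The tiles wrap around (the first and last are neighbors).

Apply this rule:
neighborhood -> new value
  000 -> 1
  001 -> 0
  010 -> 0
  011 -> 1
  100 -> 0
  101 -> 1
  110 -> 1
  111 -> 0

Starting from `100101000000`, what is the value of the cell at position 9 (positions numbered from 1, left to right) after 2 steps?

step 1: 000010011110
step 2: 111000010010
position 9 holds 0

0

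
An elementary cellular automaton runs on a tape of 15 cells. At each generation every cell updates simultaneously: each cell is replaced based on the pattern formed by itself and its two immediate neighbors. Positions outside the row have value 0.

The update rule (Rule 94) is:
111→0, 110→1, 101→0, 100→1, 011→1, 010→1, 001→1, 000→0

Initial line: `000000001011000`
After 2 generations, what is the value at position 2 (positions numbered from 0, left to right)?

0

000000011011100
000000111010110
position 2 holds 0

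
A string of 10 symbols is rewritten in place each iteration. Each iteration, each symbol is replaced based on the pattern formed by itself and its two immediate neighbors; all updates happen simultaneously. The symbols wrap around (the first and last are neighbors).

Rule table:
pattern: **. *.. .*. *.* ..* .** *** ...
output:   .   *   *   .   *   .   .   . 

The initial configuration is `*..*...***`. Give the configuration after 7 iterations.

.****.*...
*.....**..
**...*..**
..*.****..
.**.....*.
*..*...***  (repeats iteration 0; period 6)
iteration 7: .****.*...

.****.*...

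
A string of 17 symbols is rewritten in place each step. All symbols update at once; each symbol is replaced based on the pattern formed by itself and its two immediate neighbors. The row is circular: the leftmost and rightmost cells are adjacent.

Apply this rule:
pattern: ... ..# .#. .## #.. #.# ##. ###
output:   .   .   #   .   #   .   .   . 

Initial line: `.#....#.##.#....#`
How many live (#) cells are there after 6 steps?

step 1: .##...#....##...#
step 2: ...#..##.....#..#
step 3: #..##...#....##.#
step 4: .#...#..##.......
step 5: .##..##...#......
step 6: ...#...#..##.....
count of #: 4

4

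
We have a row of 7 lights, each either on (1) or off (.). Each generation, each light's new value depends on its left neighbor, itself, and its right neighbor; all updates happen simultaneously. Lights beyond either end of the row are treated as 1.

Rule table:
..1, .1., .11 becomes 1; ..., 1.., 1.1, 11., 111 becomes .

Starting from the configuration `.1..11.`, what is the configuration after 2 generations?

generation 1: .1.11..
generation 2: .1.1..1

.1.1..1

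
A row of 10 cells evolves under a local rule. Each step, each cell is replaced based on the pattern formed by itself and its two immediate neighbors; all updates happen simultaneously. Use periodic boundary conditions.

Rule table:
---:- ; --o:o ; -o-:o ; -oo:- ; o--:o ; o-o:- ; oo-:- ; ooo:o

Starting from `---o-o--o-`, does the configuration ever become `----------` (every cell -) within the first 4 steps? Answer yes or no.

--oo-ooooo
oo----ooo-
--o--o-o--
-ooooo-oo-
step 4 is -ooooo-oo-, still not uniform -

no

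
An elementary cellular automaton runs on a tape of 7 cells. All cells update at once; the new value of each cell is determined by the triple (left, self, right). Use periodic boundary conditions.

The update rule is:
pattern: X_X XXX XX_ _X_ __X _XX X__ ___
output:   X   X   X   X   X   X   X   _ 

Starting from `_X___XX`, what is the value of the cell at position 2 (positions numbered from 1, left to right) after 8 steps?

X

XXX_XXX
XXXXXXX
XXXXXXX  (fixed point — unchanged through step 8)
position 2 holds X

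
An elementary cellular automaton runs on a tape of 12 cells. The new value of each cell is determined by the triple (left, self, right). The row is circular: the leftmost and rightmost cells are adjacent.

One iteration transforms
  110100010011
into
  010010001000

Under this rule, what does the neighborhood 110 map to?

1

At position 1 the neighborhood is 110; the next row has 1 there.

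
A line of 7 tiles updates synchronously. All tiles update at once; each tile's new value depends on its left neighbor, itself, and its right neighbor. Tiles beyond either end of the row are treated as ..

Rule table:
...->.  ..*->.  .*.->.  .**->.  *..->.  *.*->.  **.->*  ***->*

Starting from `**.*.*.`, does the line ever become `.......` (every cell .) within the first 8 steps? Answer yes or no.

.*.....
.......
all cells are . at step 2

yes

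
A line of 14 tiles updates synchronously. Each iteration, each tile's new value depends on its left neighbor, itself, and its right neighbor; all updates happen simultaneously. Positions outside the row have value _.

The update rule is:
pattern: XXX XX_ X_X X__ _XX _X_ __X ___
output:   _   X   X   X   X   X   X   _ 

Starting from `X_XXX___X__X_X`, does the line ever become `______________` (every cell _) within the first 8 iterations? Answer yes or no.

XXX_XX_XXXXXXX
X_XXXXXX_____X
XXX____XX___XX
X_XX__XXXX_XXX
XXXXXXX__XXX_X
X_____XXXX_XXX
XX___XX__XXX_X
XXX_XXXXXX_XXX
iteration 8 is XXX_XXXXXX_XXX, still not uniform _

no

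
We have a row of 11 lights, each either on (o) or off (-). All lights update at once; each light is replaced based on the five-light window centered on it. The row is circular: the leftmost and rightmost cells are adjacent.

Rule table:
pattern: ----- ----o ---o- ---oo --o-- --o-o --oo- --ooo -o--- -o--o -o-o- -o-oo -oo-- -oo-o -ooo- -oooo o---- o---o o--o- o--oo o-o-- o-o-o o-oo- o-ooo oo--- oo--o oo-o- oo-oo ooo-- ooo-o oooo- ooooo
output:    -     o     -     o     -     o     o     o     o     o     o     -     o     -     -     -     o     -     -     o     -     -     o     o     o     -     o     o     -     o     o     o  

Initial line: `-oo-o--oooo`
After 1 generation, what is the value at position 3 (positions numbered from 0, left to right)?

generation 1: oo-o-ooo-oo
position 3 holds o

o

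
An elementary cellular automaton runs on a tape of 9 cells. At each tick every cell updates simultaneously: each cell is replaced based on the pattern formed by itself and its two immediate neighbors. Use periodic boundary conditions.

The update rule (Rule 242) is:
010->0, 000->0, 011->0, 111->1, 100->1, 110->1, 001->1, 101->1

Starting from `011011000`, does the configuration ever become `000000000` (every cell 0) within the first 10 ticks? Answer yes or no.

tick 1: 101101100
tick 2: 010110111
tick 3: 101011011
tick 4: 110101101
tick 5: 111010110
tick 6: 011101011
tick 7: 101110101
tick 8: 110111010
tick 9: 011011101
tick 10: 101101110
tick 10 is 101101110, still not uniform 0

no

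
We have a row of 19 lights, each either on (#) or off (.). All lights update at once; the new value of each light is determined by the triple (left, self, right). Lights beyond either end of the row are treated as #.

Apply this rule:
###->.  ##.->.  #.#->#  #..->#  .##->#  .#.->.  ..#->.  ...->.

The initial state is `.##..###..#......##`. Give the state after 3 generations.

#..#.#.#..#..#....#

##.#.#..#..#.....#.
..#.#.#..#..#.....#
#..#.#.#..#..#....#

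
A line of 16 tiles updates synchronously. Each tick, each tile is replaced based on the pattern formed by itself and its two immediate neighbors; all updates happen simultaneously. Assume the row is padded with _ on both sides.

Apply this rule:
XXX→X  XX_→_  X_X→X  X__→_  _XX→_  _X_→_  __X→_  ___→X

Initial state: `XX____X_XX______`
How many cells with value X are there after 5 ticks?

3

tick 1: ___XX__X___XXXXX
tick 2: XX_______X__XXX_
tick 3: ___XXXXX_____X__
tick 4: XX__XXX__XXX___X
tick 5: _____X____X__X__
count of X: 3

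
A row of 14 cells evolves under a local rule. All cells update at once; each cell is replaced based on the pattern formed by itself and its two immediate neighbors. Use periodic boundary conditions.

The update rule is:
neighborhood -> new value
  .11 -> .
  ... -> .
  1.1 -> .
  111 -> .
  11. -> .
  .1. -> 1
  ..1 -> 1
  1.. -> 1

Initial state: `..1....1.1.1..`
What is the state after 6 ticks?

.111..11.1.11.
1...11...1...1
.1.1..1.111.1.
11.1111.....11
.......1...1..
......111.111.

......111.111.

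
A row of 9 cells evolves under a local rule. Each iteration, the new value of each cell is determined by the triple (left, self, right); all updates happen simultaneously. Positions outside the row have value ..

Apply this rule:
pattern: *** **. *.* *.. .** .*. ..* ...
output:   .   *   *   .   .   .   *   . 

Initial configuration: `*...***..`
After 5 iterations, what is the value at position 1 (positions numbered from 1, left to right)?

.

...*..*..
..*..*...
.*..*....
*..*.....
..*......
position 1 holds .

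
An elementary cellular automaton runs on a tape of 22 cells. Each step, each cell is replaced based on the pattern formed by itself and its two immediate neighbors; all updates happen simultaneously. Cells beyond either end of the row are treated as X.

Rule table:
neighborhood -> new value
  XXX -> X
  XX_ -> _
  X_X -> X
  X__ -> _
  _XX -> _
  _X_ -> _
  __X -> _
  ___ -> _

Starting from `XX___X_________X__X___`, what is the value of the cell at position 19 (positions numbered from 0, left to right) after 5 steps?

_

X_____________________
______________________
______________________  (fixed point — unchanged through step 5)
position 19 holds _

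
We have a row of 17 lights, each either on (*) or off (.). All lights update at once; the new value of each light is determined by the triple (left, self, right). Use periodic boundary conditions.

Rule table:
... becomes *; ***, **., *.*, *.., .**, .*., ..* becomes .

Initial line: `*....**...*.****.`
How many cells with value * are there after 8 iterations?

..**....*........
*....**...*******
..**....*........  (repeats iteration 1; period 2)
iteration 8: *....**...*******
count of *: 10

10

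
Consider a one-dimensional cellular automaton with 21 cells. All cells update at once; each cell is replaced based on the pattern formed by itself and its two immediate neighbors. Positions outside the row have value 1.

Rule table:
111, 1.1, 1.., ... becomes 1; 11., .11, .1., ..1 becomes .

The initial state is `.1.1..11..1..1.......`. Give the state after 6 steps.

1.1.1...1..1..111111.
.1.1.11..1..1..1111.1
1.1.1..1..1..1..11.1.
.1.1.1..1..1..1...1.1
1.1.1.1..1..1..11..1.
.1.1.1.1..1..1...1..1

.1.1.1.1..1..1...1..1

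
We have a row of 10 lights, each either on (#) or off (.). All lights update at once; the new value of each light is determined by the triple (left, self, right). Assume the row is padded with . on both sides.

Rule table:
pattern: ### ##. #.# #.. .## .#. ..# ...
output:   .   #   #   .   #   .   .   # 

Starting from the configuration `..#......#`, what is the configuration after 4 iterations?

iteration 1: #...####..
iteration 2: ..#.#..#.#
iteration 3: #..#....#.
iteration 4: .....##...

.....##...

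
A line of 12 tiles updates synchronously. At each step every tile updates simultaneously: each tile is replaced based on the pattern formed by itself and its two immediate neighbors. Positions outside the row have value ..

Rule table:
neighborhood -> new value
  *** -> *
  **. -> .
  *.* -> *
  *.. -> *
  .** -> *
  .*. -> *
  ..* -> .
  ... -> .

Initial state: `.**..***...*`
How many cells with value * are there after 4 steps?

step 1: .*.*.**.*..*
step 2: .*****.***.*
step 3: .****.***.**
step 4: .***.***.**.
count of *: 8

8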